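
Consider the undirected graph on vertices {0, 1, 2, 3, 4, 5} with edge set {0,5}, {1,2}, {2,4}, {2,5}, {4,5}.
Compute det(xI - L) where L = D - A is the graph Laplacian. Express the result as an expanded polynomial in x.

x^6 - 10x^5 + 33x^4 - 40x^3 + 15x^2

Each diagonal entry of L is the vertex degree and each off-diagonal entry is -1 where an edge is present, 0 otherwise; in the order [0, 1, 2, 3, 4, 5] the diagonal is [1, 1, 3, 0, 2, 3]. Computing det(xI - L) by cofactor expansion (or equivalently via sum-over-permutations) gives x^6 - 10x^5 + 33x^4 - 40x^3 + 15x^2. The coefficient of x^5 equals -trace(L) = -10, matching the sum of degrees.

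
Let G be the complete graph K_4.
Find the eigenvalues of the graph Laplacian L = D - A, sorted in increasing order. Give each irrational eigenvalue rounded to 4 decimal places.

The graph has 4 vertices and degree multiset [3, 3, 3, 3]; D is the diagonal matrix of degrees and L = D - A. The multiplicity of 0 as a Laplacian eigenvalue equals the number of connected components. The single zero eigenvalue shows the graph is connected. By the matrix-tree theorem the graph has (1/4) * product of the nonzero eigenvalues = 16 spanning trees. The largest eigenvalue, 4, is at most the vertex count 4.

[0, 4, 4, 4]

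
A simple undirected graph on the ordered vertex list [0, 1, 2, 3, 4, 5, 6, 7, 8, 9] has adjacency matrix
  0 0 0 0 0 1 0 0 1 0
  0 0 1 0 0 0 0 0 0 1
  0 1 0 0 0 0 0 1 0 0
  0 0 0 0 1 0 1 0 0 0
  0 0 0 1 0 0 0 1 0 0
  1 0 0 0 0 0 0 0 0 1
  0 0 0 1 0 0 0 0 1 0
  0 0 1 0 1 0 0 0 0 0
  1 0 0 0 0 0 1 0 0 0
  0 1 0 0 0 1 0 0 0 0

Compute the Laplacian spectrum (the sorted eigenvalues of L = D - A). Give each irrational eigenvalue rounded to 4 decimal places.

Reading degrees in the order [0, 1, 2, 3, 4, 5, 6, 7, 8, 9] gives [2, 2, 2, 2, 2, 2, 2, 2, 2, 2]; set D = diag(2, 2, 2, 2, 2, 2, 2, 2, 2, 2) and form L = D - A. Diagonalising L (or applying a numerical eigensolver to the 10x10 matrix) gives the spectrum above. The single zero eigenvalue shows the graph is connected. The eigenvalues sum to 20, which equals trace(L) = 2|E|. There is one zero in the spectrum, matching the 1 component.

[0, 0.3820, 0.3820, 1.3820, 1.3820, 2.6180, 2.6180, 3.6180, 3.6180, 4]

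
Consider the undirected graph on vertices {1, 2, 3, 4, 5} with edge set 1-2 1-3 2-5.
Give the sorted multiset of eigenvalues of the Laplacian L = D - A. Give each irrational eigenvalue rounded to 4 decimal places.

With the vertex order [1, 2, 3, 4, 5], the degrees are [2, 2, 1, 0, 1], giving D = diag(2, 2, 1, 0, 1) and L = D - A. The multiplicity of 0 as a Laplacian eigenvalue equals the number of connected components. The 2 zero eigenvalues correspond to the 2 connected components. The largest eigenvalue, 3.4142, is at most the vertex count 5. The eigenvalues sum to 6, which equals trace(L) = 2|E|.

[0, 0, 0.5858, 2, 3.4142]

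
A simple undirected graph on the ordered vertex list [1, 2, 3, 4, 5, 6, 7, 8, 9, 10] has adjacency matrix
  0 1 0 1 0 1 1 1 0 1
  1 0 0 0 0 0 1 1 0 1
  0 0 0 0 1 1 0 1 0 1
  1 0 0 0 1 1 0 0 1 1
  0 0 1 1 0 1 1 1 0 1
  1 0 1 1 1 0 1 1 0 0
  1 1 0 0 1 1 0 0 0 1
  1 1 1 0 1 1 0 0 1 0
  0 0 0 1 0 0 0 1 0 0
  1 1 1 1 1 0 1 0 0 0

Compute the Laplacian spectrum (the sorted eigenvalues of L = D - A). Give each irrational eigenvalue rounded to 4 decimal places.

Each diagonal entry of L is the vertex degree and each off-diagonal entry is -1 where an edge is present, 0 otherwise; in the order [1, 2, 3, 4, 5, 6, 7, 8, 9, 10] the diagonal is [6, 4, 4, 5, 6, 6, 5, 6, 2, 6]. Since every row of L sums to 0, the all-ones vector is in the kernel and 0 is an eigenvalue. By the matrix-tree theorem the graph has (1/10) * product of the nonzero eigenvalues = 222517 spanning trees.

[0, 1.8049, 3.2764, 4.2420, 5.3526, 5.4664, 6.4221, 6.9653, 8.0262, 8.4440]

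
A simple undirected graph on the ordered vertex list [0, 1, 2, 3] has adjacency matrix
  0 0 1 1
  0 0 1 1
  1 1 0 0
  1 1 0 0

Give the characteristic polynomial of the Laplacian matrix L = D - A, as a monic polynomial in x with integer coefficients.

x^4 - 8x^3 + 20x^2 - 16x

With the vertex order [0, 1, 2, 3], the degrees are [2, 2, 2, 2], giving D = diag(2, 2, 2, 2) and L = D - A. The eigenvalues of L are [0, 2, 2, 4]; the characteristic polynomial is the product of (x - lambda_i), which multiplies out to x^4 - 8x^3 + 20x^2 - 16x. The constant term is 0 because L is singular (the all-ones vector lies in its kernel). There is one zero in the spectrum, matching the 1 component.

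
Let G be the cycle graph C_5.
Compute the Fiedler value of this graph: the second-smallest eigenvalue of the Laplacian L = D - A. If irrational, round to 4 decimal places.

The graph has 5 vertices and degree multiset [2, 2, 2, 2, 2]; D is the diagonal matrix of degrees and L = D - A. The sorted Laplacian eigenvalues are [0, 1.3820, 1.3820, 3.6180, 3.6180]; the algebraic connectivity is the second entry, 1.3820.

1.3820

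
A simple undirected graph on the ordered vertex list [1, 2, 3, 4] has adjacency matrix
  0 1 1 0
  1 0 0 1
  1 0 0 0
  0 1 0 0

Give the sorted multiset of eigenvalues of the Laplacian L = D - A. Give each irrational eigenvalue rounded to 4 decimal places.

[0, 0.5858, 2, 3.4142]

Reading degrees in the order [1, 2, 3, 4] gives [2, 2, 1, 1]; set D = diag(2, 2, 1, 1) and form L = D - A. L is symmetric positive semidefinite, so every eigenvalue is real and nonnegative.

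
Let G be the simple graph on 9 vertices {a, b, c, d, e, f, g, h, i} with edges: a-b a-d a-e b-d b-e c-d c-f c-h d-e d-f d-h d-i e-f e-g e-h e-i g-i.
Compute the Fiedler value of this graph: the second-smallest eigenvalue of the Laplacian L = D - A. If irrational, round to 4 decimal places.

1.3532

Each diagonal entry of L is the vertex degree and each off-diagonal entry is -1 where an edge is present, 0 otherwise; in the order [a, b, c, d, e, f, g, h, i] the diagonal is [3, 3, 3, 7, 7, 3, 2, 3, 3]. The smallest Laplacian eigenvalue is always 0. The next one, lambda_2 = 1.3532, measures how hard the graph is to disconnect: larger values mean better connectivity. There is one zero in the spectrum, matching the 1 component.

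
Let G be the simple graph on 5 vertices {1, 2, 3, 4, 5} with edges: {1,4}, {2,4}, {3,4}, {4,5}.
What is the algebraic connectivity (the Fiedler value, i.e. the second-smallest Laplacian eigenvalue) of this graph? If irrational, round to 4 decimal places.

With the vertex order [1, 2, 3, 4, 5], the degrees are [1, 1, 1, 4, 1], giving D = diag(1, 1, 1, 4, 1) and L = D - A. The sorted Laplacian eigenvalues are [0, 1, 1, 1, 5]; the algebraic connectivity is the second entry, 1. By the matrix-tree theorem the graph has (1/5) * product of the nonzero eigenvalues = 1 spanning tree.

1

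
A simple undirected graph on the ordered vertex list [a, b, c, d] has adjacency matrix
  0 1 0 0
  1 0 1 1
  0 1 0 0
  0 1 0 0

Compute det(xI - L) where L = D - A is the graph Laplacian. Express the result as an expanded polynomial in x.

x^4 - 6x^3 + 9x^2 - 4x

Reading degrees in the order [a, b, c, d] gives [1, 3, 1, 1]; set D = diag(1, 3, 1, 1) and form L = D - A. L has integer entries, so p(x) = det(xI - L) has integer coefficients. Expanding the determinant yields x^4 - 6x^3 + 9x^2 - 4x. Since p(0) = det(-L) = 0, x divides p(x). There is one zero in the spectrum, matching the 1 component. The largest eigenvalue, 4, is at most the vertex count 4.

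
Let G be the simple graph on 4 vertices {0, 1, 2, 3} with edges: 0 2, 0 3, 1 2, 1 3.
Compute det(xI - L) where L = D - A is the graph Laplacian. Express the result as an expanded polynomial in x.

Each diagonal entry of L is the vertex degree and each off-diagonal entry is -1 where an edge is present, 0 otherwise; in the order [0, 1, 2, 3] the diagonal is [2, 2, 2, 2]. The eigenvalues of L are [0, 2, 2, 4]; the characteristic polynomial is the product of (x - lambda_i), which multiplies out to x^4 - 8x^3 + 20x^2 - 16x. The coefficient of x^3 equals -trace(L) = -8, matching the sum of degrees. There is one zero in the spectrum, matching the 1 component. The largest eigenvalue, 4, is at most the vertex count 4.

x^4 - 8x^3 + 20x^2 - 16x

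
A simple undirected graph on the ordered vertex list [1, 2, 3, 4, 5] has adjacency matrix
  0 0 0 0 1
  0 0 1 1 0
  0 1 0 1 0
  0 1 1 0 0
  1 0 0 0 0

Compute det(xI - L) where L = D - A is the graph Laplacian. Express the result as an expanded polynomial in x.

x^5 - 8x^4 + 21x^3 - 18x^2

Each diagonal entry of L is the vertex degree and each off-diagonal entry is -1 where an edge is present, 0 otherwise; in the order [1, 2, 3, 4, 5] the diagonal is [1, 2, 2, 2, 1]. L has integer entries, so p(x) = det(xI - L) has integer coefficients. Expanding the determinant yields x^5 - 8x^4 + 21x^3 - 18x^2. Since p(0) = det(-L) = 0, x divides p(x). There are 2 zeros in the spectrum, matching the 2 components.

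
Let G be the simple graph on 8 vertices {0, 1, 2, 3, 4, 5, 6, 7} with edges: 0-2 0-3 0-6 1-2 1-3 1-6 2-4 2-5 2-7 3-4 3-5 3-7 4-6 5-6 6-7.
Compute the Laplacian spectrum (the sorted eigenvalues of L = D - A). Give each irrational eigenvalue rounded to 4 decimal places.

[0, 3, 3, 3, 3, 5, 5, 8]

Reading degrees in the order [0, 1, 2, 3, 4, 5, 6, 7] gives [3, 3, 5, 5, 3, 3, 5, 3]; set D = diag(3, 3, 5, 5, 3, 3, 5, 3) and form L = D - A. L is symmetric positive semidefinite, so every eigenvalue is real and nonnegative. The single zero eigenvalue shows the graph is connected.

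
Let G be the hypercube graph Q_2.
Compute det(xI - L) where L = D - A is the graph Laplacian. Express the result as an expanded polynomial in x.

The graph has 4 vertices and degree multiset [2, 2, 2, 2]; D is the diagonal matrix of degrees and L = D - A. Computing det(xI - L) by cofactor expansion (or equivalently via sum-over-permutations) gives x^4 - 8x^3 + 20x^2 - 16x. The coefficient of x^3 equals -trace(L) = -8, matching the sum of degrees. By the matrix-tree theorem the graph has (1/4) * product of the nonzero eigenvalues = 4 spanning trees.

x^4 - 8x^3 + 20x^2 - 16x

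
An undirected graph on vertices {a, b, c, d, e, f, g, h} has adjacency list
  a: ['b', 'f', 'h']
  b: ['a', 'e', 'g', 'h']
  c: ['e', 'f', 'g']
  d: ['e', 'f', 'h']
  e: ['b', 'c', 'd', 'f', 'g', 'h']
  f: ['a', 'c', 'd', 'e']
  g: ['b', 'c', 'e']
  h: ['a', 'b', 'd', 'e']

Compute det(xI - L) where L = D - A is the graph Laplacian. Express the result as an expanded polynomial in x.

Each diagonal entry of L is the vertex degree and each off-diagonal entry is -1 where an edge is present, 0 otherwise; in the order [a, b, c, d, e, f, g, h] the diagonal is [3, 4, 3, 3, 6, 4, 3, 4]. L has integer entries, so p(x) = det(xI - L) has integer coefficients. Expanding the determinant yields x^8 - 30x^7 + 375x^6 - 2528x^5 + 9910x^4 - 22556x^3 + 27570x^2 - 13952x. Since p(0) = det(-L) = 0, x divides p(x). By the matrix-tree theorem the graph has (1/8) * product of the nonzero eigenvalues = 1744 spanning trees. The eigenvalues sum to 30, which equals trace(L) = 2|E|.

x^8 - 30x^7 + 375x^6 - 2528x^5 + 9910x^4 - 22556x^3 + 27570x^2 - 13952x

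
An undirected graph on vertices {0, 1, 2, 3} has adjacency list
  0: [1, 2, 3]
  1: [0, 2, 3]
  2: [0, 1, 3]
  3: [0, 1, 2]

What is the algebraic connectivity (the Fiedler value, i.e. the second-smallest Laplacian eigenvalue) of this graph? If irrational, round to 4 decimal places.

4

Reading degrees in the order [0, 1, 2, 3] gives [3, 3, 3, 3]; set D = diag(3, 3, 3, 3) and form L = D - A. The sorted Laplacian eigenvalues are [0, 4, 4, 4]; the algebraic connectivity is the second entry, 4. By the matrix-tree theorem the graph has (1/4) * product of the nonzero eigenvalues = 16 spanning trees.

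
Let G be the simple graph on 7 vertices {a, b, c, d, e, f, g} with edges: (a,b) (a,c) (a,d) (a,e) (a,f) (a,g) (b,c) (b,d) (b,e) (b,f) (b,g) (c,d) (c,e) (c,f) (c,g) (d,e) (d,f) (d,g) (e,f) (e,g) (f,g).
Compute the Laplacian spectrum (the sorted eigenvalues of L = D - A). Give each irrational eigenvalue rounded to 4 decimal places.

Reading degrees in the order [a, b, c, d, e, f, g] gives [6, 6, 6, 6, 6, 6, 6]; set D = diag(6, 6, 6, 6, 6, 6, 6) and form L = D - A. L is symmetric positive semidefinite, so every eigenvalue is real and nonnegative. The single zero eigenvalue shows the graph is connected. By the matrix-tree theorem the graph has (1/7) * product of the nonzero eigenvalues = 16807 spanning trees.

[0, 7, 7, 7, 7, 7, 7]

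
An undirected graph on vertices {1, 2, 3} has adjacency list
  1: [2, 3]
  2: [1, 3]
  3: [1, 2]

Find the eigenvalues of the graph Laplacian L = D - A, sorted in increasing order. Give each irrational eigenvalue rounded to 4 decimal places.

Reading degrees in the order [1, 2, 3] gives [2, 2, 2]; set D = diag(2, 2, 2) and form L = D - A. L is symmetric positive semidefinite, so every eigenvalue is real and nonnegative.

[0, 3, 3]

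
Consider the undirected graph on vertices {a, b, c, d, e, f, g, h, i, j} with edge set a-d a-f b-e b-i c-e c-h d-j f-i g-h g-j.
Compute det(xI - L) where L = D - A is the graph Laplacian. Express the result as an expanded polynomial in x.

x^10 - 20x^9 + 170x^8 - 800x^7 + 2275x^6 - 4004x^5 + 4290x^4 - 2640x^3 + 825x^2 - 100x

Each diagonal entry of L is the vertex degree and each off-diagonal entry is -1 where an edge is present, 0 otherwise; in the order [a, b, c, d, e, f, g, h, i, j] the diagonal is [2, 2, 2, 2, 2, 2, 2, 2, 2, 2]. L has integer entries, so p(x) = det(xI - L) has integer coefficients. Expanding the determinant yields x^10 - 20x^9 + 170x^8 - 800x^7 + 2275x^6 - 4004x^5 + 4290x^4 - 2640x^3 + 825x^2 - 100x. The coefficient of x^9 equals -trace(L) = -20, matching the sum of degrees.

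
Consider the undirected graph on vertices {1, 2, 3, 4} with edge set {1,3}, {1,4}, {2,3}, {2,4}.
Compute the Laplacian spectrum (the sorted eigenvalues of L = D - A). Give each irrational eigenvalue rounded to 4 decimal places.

[0, 2, 2, 4]

With the vertex order [1, 2, 3, 4], the degrees are [2, 2, 2, 2], giving D = diag(2, 2, 2, 2) and L = D - A. Since every row of L sums to 0, the all-ones vector is in the kernel and 0 is an eigenvalue. The single zero eigenvalue shows the graph is connected. There is one zero in the spectrum, matching the 1 component.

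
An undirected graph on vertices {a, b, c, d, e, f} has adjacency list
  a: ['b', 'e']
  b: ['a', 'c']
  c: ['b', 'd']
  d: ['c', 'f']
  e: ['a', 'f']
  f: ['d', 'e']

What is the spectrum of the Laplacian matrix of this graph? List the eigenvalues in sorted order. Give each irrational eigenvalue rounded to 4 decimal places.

[0, 1, 1, 3, 3, 4]

Reading degrees in the order [a, b, c, d, e, f] gives [2, 2, 2, 2, 2, 2]; set D = diag(2, 2, 2, 2, 2, 2) and form L = D - A. Diagonalising L (or applying a numerical eigensolver to the 6x6 matrix) gives the spectrum above. There is one zero in the spectrum, matching the 1 component. The largest eigenvalue, 4, is at most the vertex count 6.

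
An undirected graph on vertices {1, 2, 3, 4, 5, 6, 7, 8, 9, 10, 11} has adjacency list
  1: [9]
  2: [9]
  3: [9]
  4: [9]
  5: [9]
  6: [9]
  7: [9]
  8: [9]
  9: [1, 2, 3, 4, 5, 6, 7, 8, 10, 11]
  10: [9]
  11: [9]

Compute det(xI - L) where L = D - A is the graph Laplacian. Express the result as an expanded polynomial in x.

x^11 - 20x^10 + 135x^9 - 480x^8 + 1050x^7 - 1512x^6 + 1470x^5 - 960x^4 + 405x^3 - 100x^2 + 11x

Each diagonal entry of L is the vertex degree and each off-diagonal entry is -1 where an edge is present, 0 otherwise; in the order [1, 2, 3, 4, 5, 6, 7, 8, 9, 10, 11] the diagonal is [1, 1, 1, 1, 1, 1, 1, 1, 10, 1, 1]. Computing det(xI - L) by cofactor expansion (or equivalently via sum-over-permutations) gives x^11 - 20x^10 + 135x^9 - 480x^8 + 1050x^7 - 1512x^6 + 1470x^5 - 960x^4 + 405x^3 - 100x^2 + 11x. The coefficient of x^10 equals -trace(L) = -20, matching the sum of degrees. There is one zero in the spectrum, matching the 1 component. The largest eigenvalue, 11, is at most the vertex count 11.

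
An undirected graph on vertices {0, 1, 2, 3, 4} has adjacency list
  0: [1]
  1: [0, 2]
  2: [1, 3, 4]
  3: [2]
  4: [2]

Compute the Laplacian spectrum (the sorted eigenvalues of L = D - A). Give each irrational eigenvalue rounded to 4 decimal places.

Each diagonal entry of L is the vertex degree and each off-diagonal entry is -1 where an edge is present, 0 otherwise; in the order [0, 1, 2, 3, 4] the diagonal is [1, 2, 3, 1, 1]. Since every row of L sums to 0, the all-ones vector is in the kernel and 0 is an eigenvalue. The single zero eigenvalue shows the graph is connected.

[0, 0.5188, 1, 2.3111, 4.1701]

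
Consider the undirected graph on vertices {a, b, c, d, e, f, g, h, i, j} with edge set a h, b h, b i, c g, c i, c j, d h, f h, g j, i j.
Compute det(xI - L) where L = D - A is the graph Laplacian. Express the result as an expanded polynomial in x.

Reading degrees in the order [a, b, c, d, e, f, g, h, i, j] gives [1, 2, 3, 1, 0, 1, 2, 4, 3, 3]; set D = diag(1, 2, 3, 1, 0, 1, 2, 4, 3, 3) and form L = D - A. Computing det(xI - L) by cofactor expansion (or equivalently via sum-over-permutations) gives x^10 - 20x^9 + 163x^8 - 698x^7 + 1692x^6 - 2338x^5 + 1762x^4 - 634x^3 + 72x^2. The constant term is 0 because L is singular (the all-ones vector lies in its kernel).

x^10 - 20x^9 + 163x^8 - 698x^7 + 1692x^6 - 2338x^5 + 1762x^4 - 634x^3 + 72x^2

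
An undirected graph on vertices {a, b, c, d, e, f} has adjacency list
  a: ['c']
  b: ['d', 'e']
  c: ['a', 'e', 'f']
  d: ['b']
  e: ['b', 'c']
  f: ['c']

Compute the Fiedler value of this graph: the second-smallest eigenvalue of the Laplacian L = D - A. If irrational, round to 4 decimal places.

0.3249

Each diagonal entry of L is the vertex degree and each off-diagonal entry is -1 where an edge is present, 0 otherwise; in the order [a, b, c, d, e, f] the diagonal is [1, 2, 3, 1, 2, 1]. Computing the eigenvalues of L and sorting gives [0, 0.3249, 1, 1.4608, 3, 4.2143]. The Fiedler value lambda_2 = 0.3249 is strictly positive, so the graph is connected.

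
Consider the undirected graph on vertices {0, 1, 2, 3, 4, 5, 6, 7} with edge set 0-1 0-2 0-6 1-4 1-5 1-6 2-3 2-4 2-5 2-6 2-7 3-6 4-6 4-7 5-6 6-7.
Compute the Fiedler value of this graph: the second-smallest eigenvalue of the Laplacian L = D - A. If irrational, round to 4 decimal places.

1.9382

Reading degrees in the order [0, 1, 2, 3, 4, 5, 6, 7] gives [3, 4, 6, 2, 4, 3, 7, 3]; set D = diag(3, 4, 6, 2, 4, 3, 7, 3) and form L = D - A. The sorted Laplacian eigenvalues are [0, 1.9382, 2.4543, 3, 4.0768, 5.2430, 7.2877, 8]; the algebraic connectivity is the second entry, 1.9382. By the matrix-tree theorem the graph has (1/8) * product of the nonzero eigenvalues = 2223 spanning trees.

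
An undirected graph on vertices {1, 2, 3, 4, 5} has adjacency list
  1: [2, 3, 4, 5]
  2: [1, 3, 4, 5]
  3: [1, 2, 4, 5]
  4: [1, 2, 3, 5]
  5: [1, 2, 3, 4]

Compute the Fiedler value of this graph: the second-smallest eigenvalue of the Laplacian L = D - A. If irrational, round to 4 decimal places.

With the vertex order [1, 2, 3, 4, 5], the degrees are [4, 4, 4, 4, 4], giving D = diag(4, 4, 4, 4, 4) and L = D - A. Computing the eigenvalues of L and sorting gives [0, 5, 5, 5, 5]. The Fiedler value lambda_2 = 5 is strictly positive, so the graph is connected. There is one zero in the spectrum, matching the 1 component.

5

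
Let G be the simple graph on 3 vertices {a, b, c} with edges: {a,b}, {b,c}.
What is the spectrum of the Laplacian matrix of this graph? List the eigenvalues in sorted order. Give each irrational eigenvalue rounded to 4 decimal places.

[0, 1, 3]

With the vertex order [a, b, c], the degrees are [1, 2, 1], giving D = diag(1, 2, 1) and L = D - A. Diagonalising L (or applying a numerical eigensolver to the 3x3 matrix) gives the spectrum above. The single zero eigenvalue shows the graph is connected. By the matrix-tree theorem the graph has (1/3) * product of the nonzero eigenvalues = 1 spanning tree.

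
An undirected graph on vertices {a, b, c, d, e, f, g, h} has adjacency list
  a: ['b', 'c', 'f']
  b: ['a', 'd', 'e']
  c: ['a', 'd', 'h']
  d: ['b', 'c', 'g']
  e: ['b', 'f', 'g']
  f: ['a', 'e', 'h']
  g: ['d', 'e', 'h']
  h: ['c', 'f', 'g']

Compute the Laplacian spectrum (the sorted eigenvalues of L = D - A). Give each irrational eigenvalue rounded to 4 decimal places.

Reading degrees in the order [a, b, c, d, e, f, g, h] gives [3, 3, 3, 3, 3, 3, 3, 3]; set D = diag(3, 3, 3, 3, 3, 3, 3, 3) and form L = D - A. Since every row of L sums to 0, the all-ones vector is in the kernel and 0 is an eigenvalue. The single zero eigenvalue shows the graph is connected. There is one zero in the spectrum, matching the 1 component.

[0, 2, 2, 2, 4, 4, 4, 6]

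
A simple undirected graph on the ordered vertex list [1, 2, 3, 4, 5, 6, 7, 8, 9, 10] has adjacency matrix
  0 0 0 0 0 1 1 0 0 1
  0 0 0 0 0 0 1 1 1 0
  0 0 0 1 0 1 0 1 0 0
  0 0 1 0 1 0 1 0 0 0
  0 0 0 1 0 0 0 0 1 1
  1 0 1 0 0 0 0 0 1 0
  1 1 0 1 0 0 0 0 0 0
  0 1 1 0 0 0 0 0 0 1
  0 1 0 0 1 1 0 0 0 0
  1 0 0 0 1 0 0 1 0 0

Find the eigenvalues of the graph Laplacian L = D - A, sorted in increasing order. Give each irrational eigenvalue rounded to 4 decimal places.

Reading degrees in the order [1, 2, 3, 4, 5, 6, 7, 8, 9, 10] gives [3, 3, 3, 3, 3, 3, 3, 3, 3, 3]; set D = diag(3, 3, 3, 3, 3, 3, 3, 3, 3, 3) and form L = D - A. The multiplicity of 0 as a Laplacian eigenvalue equals the number of connected components.

[0, 2, 2, 2, 2, 2, 5, 5, 5, 5]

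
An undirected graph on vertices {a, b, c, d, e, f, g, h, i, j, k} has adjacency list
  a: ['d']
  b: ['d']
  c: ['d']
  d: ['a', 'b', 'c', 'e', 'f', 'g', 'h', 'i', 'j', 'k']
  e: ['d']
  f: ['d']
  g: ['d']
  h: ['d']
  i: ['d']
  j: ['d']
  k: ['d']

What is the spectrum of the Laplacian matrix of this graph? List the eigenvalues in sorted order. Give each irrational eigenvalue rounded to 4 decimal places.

Each diagonal entry of L is the vertex degree and each off-diagonal entry is -1 where an edge is present, 0 otherwise; in the order [a, b, c, d, e, f, g, h, i, j, k] the diagonal is [1, 1, 1, 10, 1, 1, 1, 1, 1, 1, 1]. The multiplicity of 0 as a Laplacian eigenvalue equals the number of connected components. The largest eigenvalue, 11, is at most the vertex count 11. The eigenvalues sum to 20, which equals trace(L) = 2|E|.

[0, 1, 1, 1, 1, 1, 1, 1, 1, 1, 11]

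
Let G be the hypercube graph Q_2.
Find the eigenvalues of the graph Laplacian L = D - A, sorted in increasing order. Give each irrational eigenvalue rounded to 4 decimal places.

[0, 2, 2, 4]

The graph has 4 vertices and degree multiset [2, 2, 2, 2]; D is the diagonal matrix of degrees and L = D - A. Since every row of L sums to 0, the all-ones vector is in the kernel and 0 is an eigenvalue. The single zero eigenvalue shows the graph is connected. There is one zero in the spectrum, matching the 1 component. The eigenvalues sum to 8, which equals trace(L) = 2|E|.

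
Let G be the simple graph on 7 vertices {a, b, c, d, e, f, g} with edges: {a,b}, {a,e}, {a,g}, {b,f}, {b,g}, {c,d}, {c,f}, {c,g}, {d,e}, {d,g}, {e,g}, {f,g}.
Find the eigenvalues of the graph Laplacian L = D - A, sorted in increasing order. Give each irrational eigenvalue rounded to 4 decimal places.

Reading degrees in the order [a, b, c, d, e, f, g] gives [3, 3, 3, 3, 3, 3, 6]; set D = diag(3, 3, 3, 3, 3, 3, 6) and form L = D - A. Diagonalising L (or applying a numerical eigensolver to the 7x7 matrix) gives the spectrum above. There is one zero in the spectrum, matching the 1 component.

[0, 2, 2, 4, 4, 5, 7]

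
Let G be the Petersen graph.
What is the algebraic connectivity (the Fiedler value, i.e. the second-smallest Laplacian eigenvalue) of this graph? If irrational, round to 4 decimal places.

2

The graph has 10 vertices and degree multiset [3, 3, 3, 3, 3, 3, 3, 3, 3, 3]; D is the diagonal matrix of degrees and L = D - A. The sorted Laplacian eigenvalues are [0, 2, 2, 2, 2, 2, 5, 5, 5, 5]; the algebraic connectivity is the second entry, 2. There is one zero in the spectrum, matching the 1 component.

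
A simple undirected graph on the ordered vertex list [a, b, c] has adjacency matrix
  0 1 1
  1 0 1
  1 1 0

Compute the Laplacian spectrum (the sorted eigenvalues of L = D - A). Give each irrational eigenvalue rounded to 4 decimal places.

With the vertex order [a, b, c], the degrees are [2, 2, 2], giving D = diag(2, 2, 2) and L = D - A. Diagonalising L (or applying a numerical eigensolver to the 3x3 matrix) gives the spectrum above. The single zero eigenvalue shows the graph is connected. The largest eigenvalue, 3, is at most the vertex count 3.

[0, 3, 3]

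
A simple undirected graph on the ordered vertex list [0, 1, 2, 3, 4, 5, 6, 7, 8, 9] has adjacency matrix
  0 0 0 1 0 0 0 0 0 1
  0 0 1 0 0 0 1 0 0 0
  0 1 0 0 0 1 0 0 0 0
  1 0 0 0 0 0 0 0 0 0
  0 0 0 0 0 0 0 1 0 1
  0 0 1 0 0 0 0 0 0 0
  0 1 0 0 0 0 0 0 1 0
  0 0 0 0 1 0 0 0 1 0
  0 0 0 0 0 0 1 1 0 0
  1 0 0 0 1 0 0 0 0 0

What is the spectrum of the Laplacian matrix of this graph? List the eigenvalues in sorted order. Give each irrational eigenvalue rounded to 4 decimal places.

[0, 0.0979, 0.3820, 0.8244, 1.3820, 2, 2.6180, 3.1756, 3.6180, 3.9021]

Reading degrees in the order [0, 1, 2, 3, 4, 5, 6, 7, 8, 9] gives [2, 2, 2, 1, 2, 1, 2, 2, 2, 2]; set D = diag(2, 2, 2, 1, 2, 1, 2, 2, 2, 2) and form L = D - A. The multiplicity of 0 as a Laplacian eigenvalue equals the number of connected components. The single zero eigenvalue shows the graph is connected. By the matrix-tree theorem the graph has (1/10) * product of the nonzero eigenvalues = 1 spanning tree.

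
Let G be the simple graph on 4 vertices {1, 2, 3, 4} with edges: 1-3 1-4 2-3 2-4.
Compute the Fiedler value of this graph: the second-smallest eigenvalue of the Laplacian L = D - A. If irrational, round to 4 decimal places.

Reading degrees in the order [1, 2, 3, 4] gives [2, 2, 2, 2]; set D = diag(2, 2, 2, 2) and form L = D - A. The smallest Laplacian eigenvalue is always 0. The next one, lambda_2 = 2, measures how hard the graph is to disconnect: larger values mean better connectivity. There is one zero in the spectrum, matching the 1 component. The largest eigenvalue, 4, is at most the vertex count 4.

2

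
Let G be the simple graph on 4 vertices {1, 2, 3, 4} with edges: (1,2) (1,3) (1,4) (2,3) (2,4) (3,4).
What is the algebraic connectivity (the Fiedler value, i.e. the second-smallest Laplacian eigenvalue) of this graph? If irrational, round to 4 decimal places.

4

With the vertex order [1, 2, 3, 4], the degrees are [3, 3, 3, 3], giving D = diag(3, 3, 3, 3) and L = D - A. The sorted Laplacian eigenvalues are [0, 4, 4, 4]; the algebraic connectivity is the second entry, 4. By the matrix-tree theorem the graph has (1/4) * product of the nonzero eigenvalues = 16 spanning trees.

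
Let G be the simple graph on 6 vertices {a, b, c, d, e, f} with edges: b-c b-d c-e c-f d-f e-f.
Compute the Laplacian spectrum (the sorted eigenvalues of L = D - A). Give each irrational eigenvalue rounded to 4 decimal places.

[0, 0, 1.3820, 2.3820, 3.6180, 4.6180]

With the vertex order [a, b, c, d, e, f], the degrees are [0, 2, 3, 2, 2, 3], giving D = diag(0, 2, 3, 2, 2, 3) and L = D - A. Diagonalising L (or applying a numerical eigensolver to the 6x6 matrix) gives the spectrum above. The 2 zero eigenvalues correspond to the 2 connected components. The largest eigenvalue, 4.6180, is at most the vertex count 6. The eigenvalues sum to 12, which equals trace(L) = 2|E|.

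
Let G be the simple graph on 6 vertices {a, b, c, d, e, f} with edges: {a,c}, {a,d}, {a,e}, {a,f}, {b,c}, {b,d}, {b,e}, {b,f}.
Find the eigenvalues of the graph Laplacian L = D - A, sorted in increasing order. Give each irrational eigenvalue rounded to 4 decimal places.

[0, 2, 2, 2, 4, 6]

With the vertex order [a, b, c, d, e, f], the degrees are [4, 4, 2, 2, 2, 2], giving D = diag(4, 4, 2, 2, 2, 2) and L = D - A. The multiplicity of 0 as a Laplacian eigenvalue equals the number of connected components. There is one zero in the spectrum, matching the 1 component.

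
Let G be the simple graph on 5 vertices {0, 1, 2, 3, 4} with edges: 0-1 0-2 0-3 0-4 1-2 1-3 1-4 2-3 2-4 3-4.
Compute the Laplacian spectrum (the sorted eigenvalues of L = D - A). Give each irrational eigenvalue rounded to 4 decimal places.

Each diagonal entry of L is the vertex degree and each off-diagonal entry is -1 where an edge is present, 0 otherwise; in the order [0, 1, 2, 3, 4] the diagonal is [4, 4, 4, 4, 4]. Since every row of L sums to 0, the all-ones vector is in the kernel and 0 is an eigenvalue. The largest eigenvalue, 5, is at most the vertex count 5.

[0, 5, 5, 5, 5]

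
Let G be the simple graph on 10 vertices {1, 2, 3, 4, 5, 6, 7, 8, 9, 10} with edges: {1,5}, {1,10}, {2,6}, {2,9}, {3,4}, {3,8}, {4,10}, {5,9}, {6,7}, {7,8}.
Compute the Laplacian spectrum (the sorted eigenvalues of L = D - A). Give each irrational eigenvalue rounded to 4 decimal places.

With the vertex order [1, 2, 3, 4, 5, 6, 7, 8, 9, 10], the degrees are [2, 2, 2, 2, 2, 2, 2, 2, 2, 2], giving D = diag(2, 2, 2, 2, 2, 2, 2, 2, 2, 2) and L = D - A. Diagonalising L (or applying a numerical eigensolver to the 10x10 matrix) gives the spectrum above. The largest eigenvalue, 4, is at most the vertex count 10.

[0, 0.3820, 0.3820, 1.3820, 1.3820, 2.6180, 2.6180, 3.6180, 3.6180, 4]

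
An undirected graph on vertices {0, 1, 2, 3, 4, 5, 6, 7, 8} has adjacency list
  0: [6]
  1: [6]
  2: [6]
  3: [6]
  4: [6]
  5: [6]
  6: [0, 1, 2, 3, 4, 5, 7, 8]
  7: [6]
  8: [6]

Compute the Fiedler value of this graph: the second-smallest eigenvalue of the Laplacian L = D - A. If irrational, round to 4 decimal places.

With the vertex order [0, 1, 2, 3, 4, 5, 6, 7, 8], the degrees are [1, 1, 1, 1, 1, 1, 8, 1, 1], giving D = diag(1, 1, 1, 1, 1, 1, 8, 1, 1) and L = D - A. Computing the eigenvalues of L and sorting gives [0, 1, 1, 1, 1, 1, 1, 1, 9]. The Fiedler value lambda_2 = 1 is strictly positive, so the graph is connected. The eigenvalues sum to 16, which equals trace(L) = 2|E|.

1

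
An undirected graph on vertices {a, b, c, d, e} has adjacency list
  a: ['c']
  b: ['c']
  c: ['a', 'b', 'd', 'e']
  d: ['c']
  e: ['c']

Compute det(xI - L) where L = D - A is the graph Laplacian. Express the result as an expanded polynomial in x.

With the vertex order [a, b, c, d, e], the degrees are [1, 1, 4, 1, 1], giving D = diag(1, 1, 4, 1, 1) and L = D - A. The eigenvalues of L are [0, 1, 1, 1, 5]; the characteristic polynomial is the product of (x - lambda_i), which multiplies out to x^5 - 8x^4 + 18x^3 - 16x^2 + 5x. The coefficient of x^4 equals -trace(L) = -8, matching the sum of degrees.

x^5 - 8x^4 + 18x^3 - 16x^2 + 5x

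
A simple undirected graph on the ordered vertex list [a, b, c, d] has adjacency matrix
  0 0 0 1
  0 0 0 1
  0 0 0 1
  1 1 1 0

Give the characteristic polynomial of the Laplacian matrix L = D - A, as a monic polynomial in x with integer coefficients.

x^4 - 6x^3 + 9x^2 - 4x

Reading degrees in the order [a, b, c, d] gives [1, 1, 1, 3]; set D = diag(1, 1, 1, 3) and form L = D - A. L has integer entries, so p(x) = det(xI - L) has integer coefficients. Expanding the determinant yields x^4 - 6x^3 + 9x^2 - 4x. The coefficient of x^3 equals -trace(L) = -6, matching the sum of degrees.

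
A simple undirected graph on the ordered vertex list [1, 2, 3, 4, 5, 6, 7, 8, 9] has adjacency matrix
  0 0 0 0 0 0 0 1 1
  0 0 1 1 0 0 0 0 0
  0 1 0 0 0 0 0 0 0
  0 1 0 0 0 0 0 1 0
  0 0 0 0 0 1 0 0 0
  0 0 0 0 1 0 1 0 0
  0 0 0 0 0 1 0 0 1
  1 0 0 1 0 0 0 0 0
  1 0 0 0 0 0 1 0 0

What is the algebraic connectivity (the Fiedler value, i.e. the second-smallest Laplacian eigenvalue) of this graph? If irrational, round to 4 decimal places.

Each diagonal entry of L is the vertex degree and each off-diagonal entry is -1 where an edge is present, 0 otherwise; in the order [1, 2, 3, 4, 5, 6, 7, 8, 9] the diagonal is [2, 2, 1, 2, 1, 2, 2, 2, 2]. The smallest Laplacian eigenvalue is always 0. The next one, lambda_2 = 0.1206, measures how hard the graph is to disconnect: larger values mean better connectivity. There is one zero in the spectrum, matching the 1 component.

0.1206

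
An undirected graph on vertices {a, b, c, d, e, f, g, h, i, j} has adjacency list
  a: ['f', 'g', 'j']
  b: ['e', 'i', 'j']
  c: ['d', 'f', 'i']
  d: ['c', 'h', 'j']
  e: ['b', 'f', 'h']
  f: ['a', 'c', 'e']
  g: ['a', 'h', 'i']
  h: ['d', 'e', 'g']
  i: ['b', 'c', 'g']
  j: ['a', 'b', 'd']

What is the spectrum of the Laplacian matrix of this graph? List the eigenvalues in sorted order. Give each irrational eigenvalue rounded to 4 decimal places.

Each diagonal entry of L is the vertex degree and each off-diagonal entry is -1 where an edge is present, 0 otherwise; in the order [a, b, c, d, e, f, g, h, i, j] the diagonal is [3, 3, 3, 3, 3, 3, 3, 3, 3, 3]. The multiplicity of 0 as a Laplacian eigenvalue equals the number of connected components. The single zero eigenvalue shows the graph is connected. The largest eigenvalue, 5, is at most the vertex count 10. There is one zero in the spectrum, matching the 1 component.

[0, 2, 2, 2, 2, 2, 5, 5, 5, 5]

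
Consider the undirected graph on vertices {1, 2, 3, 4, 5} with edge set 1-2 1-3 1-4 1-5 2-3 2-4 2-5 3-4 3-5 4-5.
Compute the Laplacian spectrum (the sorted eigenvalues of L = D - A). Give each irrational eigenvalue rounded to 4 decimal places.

[0, 5, 5, 5, 5]

With the vertex order [1, 2, 3, 4, 5], the degrees are [4, 4, 4, 4, 4], giving D = diag(4, 4, 4, 4, 4) and L = D - A. Since every row of L sums to 0, the all-ones vector is in the kernel and 0 is an eigenvalue. There is one zero in the spectrum, matching the 1 component. By the matrix-tree theorem the graph has (1/5) * product of the nonzero eigenvalues = 125 spanning trees.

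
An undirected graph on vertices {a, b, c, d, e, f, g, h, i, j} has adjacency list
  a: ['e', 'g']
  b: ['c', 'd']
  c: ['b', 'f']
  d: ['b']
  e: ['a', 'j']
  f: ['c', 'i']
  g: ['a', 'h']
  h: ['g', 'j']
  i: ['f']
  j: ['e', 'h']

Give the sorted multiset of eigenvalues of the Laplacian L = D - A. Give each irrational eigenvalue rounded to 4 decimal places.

With the vertex order [a, b, c, d, e, f, g, h, i, j], the degrees are [2, 2, 2, 1, 2, 2, 2, 2, 1, 2], giving D = diag(2, 2, 2, 1, 2, 2, 2, 2, 1, 2) and L = D - A. The multiplicity of 0 as a Laplacian eigenvalue equals the number of connected components. The 2 zero eigenvalues correspond to the 2 connected components. The eigenvalues sum to 18, which equals trace(L) = 2|E|.

[0, 0, 0.3820, 1.3820, 1.3820, 1.3820, 2.6180, 3.6180, 3.6180, 3.6180]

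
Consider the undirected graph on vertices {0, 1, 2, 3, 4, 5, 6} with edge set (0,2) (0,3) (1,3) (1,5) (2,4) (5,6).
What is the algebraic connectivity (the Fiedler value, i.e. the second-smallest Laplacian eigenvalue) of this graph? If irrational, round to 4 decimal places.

0.1981

Each diagonal entry of L is the vertex degree and each off-diagonal entry is -1 where an edge is present, 0 otherwise; in the order [0, 1, 2, 3, 4, 5, 6] the diagonal is [2, 2, 2, 2, 1, 2, 1]. Computing the eigenvalues of L and sorting gives [0, 0.1981, 0.7530, 1.5550, 2.4450, 3.2470, 3.8019]. The Fiedler value lambda_2 = 0.1981 is strictly positive, so the graph is connected. The largest eigenvalue, 3.8019, is at most the vertex count 7.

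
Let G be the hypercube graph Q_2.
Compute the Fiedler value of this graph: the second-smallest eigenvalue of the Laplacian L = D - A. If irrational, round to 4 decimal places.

2

The graph has 4 vertices and degree multiset [2, 2, 2, 2]; D is the diagonal matrix of degrees and L = D - A. The sorted Laplacian eigenvalues are [0, 2, 2, 4]; the algebraic connectivity is the second entry, 2. The largest eigenvalue, 4, is at most the vertex count 4.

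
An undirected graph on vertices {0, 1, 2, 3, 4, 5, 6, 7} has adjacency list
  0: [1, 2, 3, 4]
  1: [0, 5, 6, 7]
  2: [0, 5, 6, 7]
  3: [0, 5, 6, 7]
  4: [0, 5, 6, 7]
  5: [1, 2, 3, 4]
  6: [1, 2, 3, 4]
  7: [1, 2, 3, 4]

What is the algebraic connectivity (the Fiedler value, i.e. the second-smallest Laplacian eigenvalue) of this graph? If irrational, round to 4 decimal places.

With the vertex order [0, 1, 2, 3, 4, 5, 6, 7], the degrees are [4, 4, 4, 4, 4, 4, 4, 4], giving D = diag(4, 4, 4, 4, 4, 4, 4, 4) and L = D - A. Computing the eigenvalues of L and sorting gives [0, 4, 4, 4, 4, 4, 4, 8]. The Fiedler value lambda_2 = 4 is strictly positive, so the graph is connected.

4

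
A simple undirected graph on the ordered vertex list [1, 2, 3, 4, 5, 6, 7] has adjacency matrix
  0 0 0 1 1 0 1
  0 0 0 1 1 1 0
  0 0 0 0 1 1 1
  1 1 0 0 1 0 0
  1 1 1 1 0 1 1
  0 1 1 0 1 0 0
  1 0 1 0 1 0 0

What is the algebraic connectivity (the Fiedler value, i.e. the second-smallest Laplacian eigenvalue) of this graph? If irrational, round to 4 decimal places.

2

Each diagonal entry of L is the vertex degree and each off-diagonal entry is -1 where an edge is present, 0 otherwise; in the order [1, 2, 3, 4, 5, 6, 7] the diagonal is [3, 3, 3, 3, 6, 3, 3]. Computing the eigenvalues of L and sorting gives [0, 2, 2, 4, 4, 5, 7]. The Fiedler value lambda_2 = 2 is strictly positive, so the graph is connected. The eigenvalues sum to 24, which equals trace(L) = 2|E|. By the matrix-tree theorem the graph has (1/7) * product of the nonzero eigenvalues = 320 spanning trees.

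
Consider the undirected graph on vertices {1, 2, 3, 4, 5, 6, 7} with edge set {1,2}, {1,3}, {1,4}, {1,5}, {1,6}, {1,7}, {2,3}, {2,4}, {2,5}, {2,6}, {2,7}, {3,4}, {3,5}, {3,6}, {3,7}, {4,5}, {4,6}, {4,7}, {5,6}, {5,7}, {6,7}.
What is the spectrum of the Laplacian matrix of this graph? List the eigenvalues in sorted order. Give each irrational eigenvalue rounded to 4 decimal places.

Each diagonal entry of L is the vertex degree and each off-diagonal entry is -1 where an edge is present, 0 otherwise; in the order [1, 2, 3, 4, 5, 6, 7] the diagonal is [6, 6, 6, 6, 6, 6, 6]. Diagonalising L (or applying a numerical eigensolver to the 7x7 matrix) gives the spectrum above. The single zero eigenvalue shows the graph is connected. The largest eigenvalue, 7, is at most the vertex count 7.

[0, 7, 7, 7, 7, 7, 7]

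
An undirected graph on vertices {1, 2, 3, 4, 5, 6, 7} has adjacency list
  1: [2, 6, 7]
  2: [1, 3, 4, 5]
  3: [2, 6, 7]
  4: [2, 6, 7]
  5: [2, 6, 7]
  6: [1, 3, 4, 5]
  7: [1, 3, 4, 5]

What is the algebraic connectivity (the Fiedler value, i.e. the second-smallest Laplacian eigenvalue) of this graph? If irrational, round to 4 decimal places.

Each diagonal entry of L is the vertex degree and each off-diagonal entry is -1 where an edge is present, 0 otherwise; in the order [1, 2, 3, 4, 5, 6, 7] the diagonal is [3, 4, 3, 3, 3, 4, 4]. The sorted Laplacian eigenvalues are [0, 3, 3, 3, 4, 4, 7]; the algebraic connectivity is the second entry, 3. There is one zero in the spectrum, matching the 1 component.

3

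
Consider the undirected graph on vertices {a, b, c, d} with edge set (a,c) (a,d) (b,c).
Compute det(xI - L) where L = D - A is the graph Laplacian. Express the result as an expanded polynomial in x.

Each diagonal entry of L is the vertex degree and each off-diagonal entry is -1 where an edge is present, 0 otherwise; in the order [a, b, c, d] the diagonal is [2, 1, 2, 1]. L has integer entries, so p(x) = det(xI - L) has integer coefficients. Expanding the determinant yields x^4 - 6x^3 + 10x^2 - 4x. Since p(0) = det(-L) = 0, x divides p(x). The eigenvalues sum to 6, which equals trace(L) = 2|E|. By the matrix-tree theorem the graph has (1/4) * product of the nonzero eigenvalues = 1 spanning tree.

x^4 - 6x^3 + 10x^2 - 4x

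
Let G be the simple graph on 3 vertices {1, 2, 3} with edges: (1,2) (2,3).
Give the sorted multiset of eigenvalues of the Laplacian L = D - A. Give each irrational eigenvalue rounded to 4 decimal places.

Reading degrees in the order [1, 2, 3] gives [1, 2, 1]; set D = diag(1, 2, 1) and form L = D - A. The multiplicity of 0 as a Laplacian eigenvalue equals the number of connected components. The single zero eigenvalue shows the graph is connected. There is one zero in the spectrum, matching the 1 component.

[0, 1, 3]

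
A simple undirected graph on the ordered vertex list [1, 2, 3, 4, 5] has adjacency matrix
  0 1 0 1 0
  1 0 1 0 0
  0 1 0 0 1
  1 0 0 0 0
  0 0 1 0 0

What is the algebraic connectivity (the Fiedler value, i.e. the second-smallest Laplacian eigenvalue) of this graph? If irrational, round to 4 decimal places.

0.3820

Each diagonal entry of L is the vertex degree and each off-diagonal entry is -1 where an edge is present, 0 otherwise; in the order [1, 2, 3, 4, 5] the diagonal is [2, 2, 2, 1, 1]. The sorted Laplacian eigenvalues are [0, 0.3820, 1.3820, 2.6180, 3.6180]; the algebraic connectivity is the second entry, 0.3820. The largest eigenvalue, 3.6180, is at most the vertex count 5.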